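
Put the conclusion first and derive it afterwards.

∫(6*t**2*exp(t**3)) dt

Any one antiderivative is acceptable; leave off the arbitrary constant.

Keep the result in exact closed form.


The answer is 2*exp(t**3).
Step 1. Substitute u = t**3, turning ∫(6*t**2*exp(t**3)) dt into ∫(2*exp(u)) du: now ∫(2*exp(u)) du.
Step 2. Evaluate the standard form: now 2*exp(u).
Step 3. Substitute back u = t**3: now 2*exp(t**3).
Answer: 2*exp(t**3).


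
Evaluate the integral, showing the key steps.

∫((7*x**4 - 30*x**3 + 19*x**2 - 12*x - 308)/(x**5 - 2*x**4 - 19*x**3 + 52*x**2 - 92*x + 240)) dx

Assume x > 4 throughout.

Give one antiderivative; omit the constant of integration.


Step 1. Decompose ∫((7*x**4 - 30*x**3 + 19*x**2 - 12*x - 308)/(x**5 - 2*x**4 - 19*x**3 + 52*x**2 - 92*x + 240)) dx by partial fractions, (7*x**4 - 30*x**3 + 19*x**2 - 12*x - 308)/(x**5 - 2*x**4 - 19*x**3 + 52*x**2 - 92*x + 240) = -4/(x**2 + 4) + 4/(x + 5) + 4/(x - 3) - 1/(x - 4): now ∫(-1/(x - 4)) dx + ∫(4/(x - 3)) dx + ∫(4/(x + 5)) dx + ∫(-4/(x**2 + 4)) dx.
Step 2. Evaluate the standard form [assuming x > 3]: now 4*log(x - 3) + ∫(-1/(x - 4)) dx + ∫(4/(x + 5)) dx + ∫(-4/(x**2 + 4)) dx.
Step 3. Evaluate the standard form [assuming x > -5]: now 4*log(x - 3) + 4*log(x + 5) + ∫(-1/(x - 4)) dx + ∫(-4/(x**2 + 4)) dx.
Step 4. Evaluate the standard form [assuming x > 4]: now -log(x - 4) + 4*log(x - 3) + 4*log(x + 5) + ∫(-4/(x**2 + 4)) dx.
Step 5. Evaluate the standard form: now -log(x - 4) + 4*log(x - 3) + 4*log(x + 5) - 2*atan(x/2).
Answer: -log(x - 4) + 4*log(x - 3) + 4*log(x + 5) - 2*atan(x/2).


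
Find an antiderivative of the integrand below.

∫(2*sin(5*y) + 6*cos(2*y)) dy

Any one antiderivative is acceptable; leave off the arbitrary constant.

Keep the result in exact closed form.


Answer: 3*sin(2*y) - 2*cos(5*y)/5.


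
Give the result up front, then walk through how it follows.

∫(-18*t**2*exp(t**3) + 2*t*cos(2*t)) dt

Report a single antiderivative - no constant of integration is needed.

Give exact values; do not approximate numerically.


The answer is t*sin(2*t) - 6*exp(t**3) + cos(2*t)/2.
Step 1. Rewrite: now ∫(2*t*cos(2*t)) dt + ∫(-18*t**2*exp(t**3)) dt.
Step 2. Integrate ∫(2*t*cos(2*t)) dt by parts with u = t, dv = (2*cos(2*t)) dt, so v = sin(2*t): now t*sin(2*t) + ∫(-18*t**2*exp(t**3)) dt + ∫(-sin(2*t)) dt.
Step 3. Evaluate the standard form: now t*sin(2*t) + cos(2*t)/2 + ∫(-18*t**2*exp(t**3)) dt.
Step 4. Substitute u = t**3, turning ∫(-18*t**2*exp(t**3)) dt into ∫(-6*exp(u)) du: now t*sin(2*t) + cos(2*t)/2 + ∫(-6*exp(u)) du.
Step 5. Evaluate the standard form: now t*sin(2*t) - 6*exp(u) + cos(2*t)/2.
Step 6. Substitute back u = t**3: now t*sin(2*t) - 6*exp(t**3) + cos(2*t)/2.
Answer: t*sin(2*t) - 6*exp(t**3) + cos(2*t)/2.


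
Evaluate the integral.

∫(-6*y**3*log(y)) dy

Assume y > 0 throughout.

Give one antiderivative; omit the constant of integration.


Answer: -3*y**4*log(y)/2 + 3*y**4/8.


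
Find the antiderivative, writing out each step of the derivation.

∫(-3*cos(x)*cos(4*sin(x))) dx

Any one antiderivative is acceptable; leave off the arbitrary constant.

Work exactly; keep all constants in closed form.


Step 1. Substitute u = sin(x), turning ∫(-3*cos(x)*cos(4*sin(x))) dx into ∫(-3*cos(4*u)) du: now ∫(-3*cos(4*u)) du.
Step 2. Evaluate the standard form: now -3*sin(4*u)/4.
Step 3. Substitute back u = sin(x): now -3*sin(4*sin(x))/4.
Answer: -3*sin(4*sin(x))/4.


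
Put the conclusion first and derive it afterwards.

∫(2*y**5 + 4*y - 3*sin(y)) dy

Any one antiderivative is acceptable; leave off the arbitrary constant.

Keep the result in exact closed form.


The answer is y**6/3 + 2*y**2 + 3*cos(y).
Step 1. Rewrite: now ∫(4*y) dy + ∫(2*y**5) dy + ∫(-3*sin(y)) dy.
Step 2. Evaluate the standard form: now 3*cos(y) + ∫(4*y) dy + ∫(2*y**5) dy.
Step 3. Evaluate the standard form: now y**6/3 + 3*cos(y) + ∫(4*y) dy.
Step 4. Evaluate the standard form: now y**6/3 + 2*y**2 + 3*cos(y).
Answer: y**6/3 + 2*y**2 + 3*cos(y).


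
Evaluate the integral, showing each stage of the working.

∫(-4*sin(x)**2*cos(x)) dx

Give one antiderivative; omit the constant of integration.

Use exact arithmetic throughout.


Step 1. Substitute u = sin(x), turning ∫(-4*sin(x)**2*cos(x)) dx into ∫(-4*u**2) du: now ∫(-4*u**2) du.
Step 2. Evaluate the standard form: now -4*u**3/3.
Step 3. Substitute back u = sin(x): now -4*sin(x)**3/3.
Answer: -4*sin(x)**3/3.


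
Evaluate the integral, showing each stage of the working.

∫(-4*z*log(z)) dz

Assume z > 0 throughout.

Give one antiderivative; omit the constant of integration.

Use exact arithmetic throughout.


Step 1. Integrate ∫(-4*z*log(z)) dz by parts with u = log(z), dv = (-4*z) dz, so v = -2*z**2 [assuming z > 0]: now -2*z**2*log(z) + ∫(2*z) dz.
Step 2. Evaluate the standard form: now -2*z**2*log(z) + z**2.
Answer: -2*z**2*log(z) + z**2.


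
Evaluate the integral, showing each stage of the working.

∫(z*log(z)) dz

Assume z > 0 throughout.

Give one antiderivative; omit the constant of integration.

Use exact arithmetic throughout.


Step 1. Integrate ∫(z*log(z)) dz by parts with u = log(z), dv = (z) dz, so v = z**2/2 [assuming z > 0]: now z**2*log(z)/2 + ∫(-z/2) dz.
Step 2. Evaluate the standard form: now z**2*log(z)/2 - z**2/4.
Answer: z**2*log(z)/2 - z**2/4.


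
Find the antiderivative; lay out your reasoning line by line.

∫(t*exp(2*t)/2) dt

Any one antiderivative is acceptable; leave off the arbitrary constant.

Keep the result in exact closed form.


Step 1. Integrate ∫(t*exp(2*t)/2) dt by parts with u = t, dv = (exp(2*t)/2) dt, so v = exp(2*t)/4: now t*exp(2*t)/4 + ∫(-exp(2*t)/4) dt.
Step 2. Evaluate the standard form: now t*exp(2*t)/4 - exp(2*t)/8.
Answer: t*exp(2*t)/4 - exp(2*t)/8.


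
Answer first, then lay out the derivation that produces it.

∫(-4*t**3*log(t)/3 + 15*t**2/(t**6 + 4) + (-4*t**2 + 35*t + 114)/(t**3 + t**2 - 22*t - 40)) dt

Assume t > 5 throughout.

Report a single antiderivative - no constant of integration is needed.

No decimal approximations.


The answer is -t**4*log(t)/3 + t**4/12 + 3*log(t - 5) - 2*log(t + 2) - 5*log(t + 4) + 5*atan(t**3/2)/2.
Step 1. Rewrite: now ∫(15*t**2/(t**6 + 4)) dt + ∫(-4*t**3*log(t)/3) dt + ∫((-4*t**2 + 35*t + 114)/(t**3 + t**2 - 22*t - 40)) dt.
Step 2. Substitute u = t**3, turning ∫(15*t**2/(t**6 + 4)) dt into ∫(5/(u**2 + 4)) du: now ∫(-4*t**3*log(t)/3) dt + ∫((-4*t**2 + 35*t + 114)/(t**3 + t**2 - 22*t - 40)) dt + ∫(5/(u**2 + 4)) du.
Step 3. Evaluate the standard form: now 5*atan(u/2)/2 + ∫(-4*t**3*log(t)/3) dt + ∫((-4*t**2 + 35*t + 114)/(t**3 + t**2 - 22*t - 40)) dt.
Step 4. Substitute back u = t**3: now 5*atan(t**3/2)/2 + ∫(-4*t**3*log(t)/3) dt + ∫((-4*t**2 + 35*t + 114)/(t**3 + t**2 - 22*t - 40)) dt.
Step 5. Integrate ∫(-4*t**3*log(t)/3) dt by parts with u = log(t), dv = (-4*t**3/3) dt, so v = -t**4/3 [assuming t > 0]: now -t**4*log(t)/3 + 5*atan(t**3/2)/2 + ∫(t**3/3) dt + ∫((-4*t**2 + 35*t + 114)/(t**3 + t**2 - 22*t - 40)) dt.
Step 6. Evaluate the standard form: now -t**4*log(t)/3 + t**4/12 + 5*atan(t**3/2)/2 + ∫((-4*t**2 + 35*t + 114)/(t**3 + t**2 - 22*t - 40)) dt.
Step 7. Decompose ∫((-4*t**2 + 35*t + 114)/(t**3 + t**2 - 22*t - 40)) dt by partial fractions, (-4*t**2 + 35*t + 114)/(t**3 + t**2 - 22*t - 40) = -5/(t + 4) - 2/(t + 2) + 3/(t - 5): now -t**4*log(t)/3 + t**4/12 + 5*atan(t**3/2)/2 + ∫(3/(t - 5)) dt + ∫(-2/(t + 2)) dt + ∫(-5/(t + 4)) dt.
Step 8. Evaluate the standard form [assuming t > 5]: now -t**4*log(t)/3 + t**4/12 + 3*log(t - 5) + 5*atan(t**3/2)/2 + ∫(-2/(t + 2)) dt + ∫(-5/(t + 4)) dt.
Step 9. Evaluate the standard form [assuming t > -4]: now -t**4*log(t)/3 + t**4/12 + 3*log(t - 5) - 5*log(t + 4) + 5*atan(t**3/2)/2 + ∫(-2/(t + 2)) dt.
Step 10. Evaluate the standard form [assuming t > -2]: now -t**4*log(t)/3 + t**4/12 + 3*log(t - 5) - 2*log(t + 2) - 5*log(t + 4) + 5*atan(t**3/2)/2.
Answer: -t**4*log(t)/3 + t**4/12 + 3*log(t - 5) - 2*log(t + 2) - 5*log(t + 4) + 5*atan(t**3/2)/2.


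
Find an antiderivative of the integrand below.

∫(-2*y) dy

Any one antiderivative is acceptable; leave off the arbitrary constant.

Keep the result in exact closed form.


Answer: -y**2.


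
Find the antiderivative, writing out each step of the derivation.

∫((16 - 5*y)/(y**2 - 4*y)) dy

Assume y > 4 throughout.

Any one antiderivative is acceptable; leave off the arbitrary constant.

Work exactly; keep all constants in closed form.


Step 1. Decompose ∫((16 - 5*y)/(y**2 - 4*y)) dy by partial fractions, (16 - 5*y)/(y**2 - 4*y) = -1/(y - 4) - 4/y: now ∫(-4/y) dy + ∫(-1/(y - 4)) dy.
Step 2. Evaluate the standard form [assuming y > 0]: now -4*log(y) + ∫(-1/(y - 4)) dy.
Step 3. Evaluate the standard form [assuming y > 4]: now -4*log(y) - log(y - 4).
Answer: -4*log(y) - log(y - 4).


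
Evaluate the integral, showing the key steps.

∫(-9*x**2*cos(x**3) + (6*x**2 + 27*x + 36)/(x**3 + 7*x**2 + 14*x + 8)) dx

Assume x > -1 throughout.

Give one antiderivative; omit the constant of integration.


Step 1. Rewrite: now ∫(-9*x**2*cos(x**3)) dx + ∫((6*x**2 + 27*x + 36)/(x**3 + 7*x**2 + 14*x + 8)) dx.
Step 2. Decompose ∫((6*x**2 + 27*x + 36)/(x**3 + 7*x**2 + 14*x + 8)) dx by partial fractions, (6*x**2 + 27*x + 36)/(x**3 + 7*x**2 + 14*x + 8) = 4/(x + 4) - 3/(x + 2) + 5/(x + 1): now ∫(-9*x**2*cos(x**3)) dx + ∫(5/(x + 1)) dx + ∫(-3/(x + 2)) dx + ∫(4/(x + 4)) dx.
Step 3. Evaluate the standard form [assuming x > -4]: now 4*log(x + 4) + ∫(-9*x**2*cos(x**3)) dx + ∫(5/(x + 1)) dx + ∫(-3/(x + 2)) dx.
Step 4. Evaluate the standard form [assuming x > -1]: now 5*log(x + 1) + 4*log(x + 4) + ∫(-9*x**2*cos(x**3)) dx + ∫(-3/(x + 2)) dx.
Step 5. Evaluate the standard form [assuming x > -2]: now 5*log(x + 1) - 3*log(x + 2) + 4*log(x + 4) + ∫(-9*x**2*cos(x**3)) dx.
Step 6. Substitute u = x**3, turning ∫(-9*x**2*cos(x**3)) dx into ∫(-3*cos(u)) du: now 5*log(x + 1) - 3*log(x + 2) + 4*log(x + 4) + ∫(-3*cos(u)) du.
Step 7. Evaluate the standard form: now 5*log(x + 1) - 3*log(x + 2) + 4*log(x + 4) - 3*sin(u).
Step 8. Substitute back u = x**3: now 5*log(x + 1) - 3*log(x + 2) + 4*log(x + 4) - 3*sin(x**3).
Answer: 5*log(x + 1) - 3*log(x + 2) + 4*log(x + 4) - 3*sin(x**3).


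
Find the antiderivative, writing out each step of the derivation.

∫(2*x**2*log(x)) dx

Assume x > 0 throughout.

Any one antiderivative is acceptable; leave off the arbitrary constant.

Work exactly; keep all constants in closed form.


Step 1. Integrate ∫(2*x**2*log(x)) dx by parts with u = log(x), dv = (2*x**2) dx, so v = 2*x**3/3 [assuming x > 0]: now 2*x**3*log(x)/3 + ∫(-2*x**2/3) dx.
Step 2. Evaluate the standard form: now 2*x**3*log(x)/3 - 2*x**3/9.
Answer: 2*x**3*log(x)/3 - 2*x**3/9.


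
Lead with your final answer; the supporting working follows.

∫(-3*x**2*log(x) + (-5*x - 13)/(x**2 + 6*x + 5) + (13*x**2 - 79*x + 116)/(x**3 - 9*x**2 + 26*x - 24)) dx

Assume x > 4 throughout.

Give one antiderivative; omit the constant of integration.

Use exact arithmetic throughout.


The answer is -x**3*log(x) + x**3/3 + 4*log(x - 4) + 4*log(x - 3) + 5*log(x - 2) - 2*log(x + 1) - 3*log(x + 5).
Step 1. Rewrite: now ∫(-3*x**2*log(x)) dx + ∫((-5*x - 13)/(x**2 + 6*x + 5)) dx + ∫((13*x**2 - 79*x + 116)/(x**3 - 9*x**2 + 26*x - 24)) dx.
Step 2. Decompose ∫((13*x**2 - 79*x + 116)/(x**3 - 9*x**2 + 26*x - 24)) dx by partial fractions, (13*x**2 - 79*x + 116)/(x**3 - 9*x**2 + 26*x - 24) = 5/(x - 2) + 4/(x - 3) + 4/(x - 4): now ∫(-3*x**2*log(x)) dx + ∫((-5*x - 13)/(x**2 + 6*x + 5)) dx + ∫(4/(x - 4)) dx + ∫(4/(x - 3)) dx + ∫(5/(x - 2)) dx.
Step 3. Evaluate the standard form [assuming x > 3]: now 4*log(x - 3) + ∫(-3*x**2*log(x)) dx + ∫((-5*x - 13)/(x**2 + 6*x + 5)) dx + ∫(4/(x - 4)) dx + ∫(5/(x - 2)) dx.
Step 4. Evaluate the standard form [assuming x > 2]: now 4*log(x - 3) + 5*log(x - 2) + ∫(-3*x**2*log(x)) dx + ∫((-5*x - 13)/(x**2 + 6*x + 5)) dx + ∫(4/(x - 4)) dx.
Step 5. Evaluate the standard form [assuming x > 4]: now 4*log(x - 4) + 4*log(x - 3) + 5*log(x - 2) + ∫(-3*x**2*log(x)) dx + ∫((-5*x - 13)/(x**2 + 6*x + 5)) dx.
Step 6. Decompose ∫((-5*x - 13)/(x**2 + 6*x + 5)) dx by partial fractions, (-5*x - 13)/(x**2 + 6*x + 5) = -3/(x + 5) - 2/(x + 1): now 4*log(x - 4) + 4*log(x - 3) + 5*log(x - 2) + ∫(-3*x**2*log(x)) dx + ∫(-2/(x + 1)) dx + ∫(-3/(x + 5)) dx.
Step 7. Evaluate the standard form [assuming x > -5]: now 4*log(x - 4) + 4*log(x - 3) + 5*log(x - 2) - 3*log(x + 5) + ∫(-3*x**2*log(x)) dx + ∫(-2/(x + 1)) dx.
Step 8. Evaluate the standard form [assuming x > -1]: now 4*log(x - 4) + 4*log(x - 3) + 5*log(x - 2) - 2*log(x + 1) - 3*log(x + 5) + ∫(-3*x**2*log(x)) dx.
Step 9. Integrate ∫(-3*x**2*log(x)) dx by parts with u = log(x), dv = (-3*x**2) dx, so v = -x**3 [assuming x > 0]: now -x**3*log(x) + 4*log(x - 4) + 4*log(x - 3) + 5*log(x - 2) - 2*log(x + 1) - 3*log(x + 5) + ∫(x**2) dx.
Step 10. Evaluate the standard form: now -x**3*log(x) + x**3/3 + 4*log(x - 4) + 4*log(x - 3) + 5*log(x - 2) - 2*log(x + 1) - 3*log(x + 5).
Answer: -x**3*log(x) + x**3/3 + 4*log(x - 4) + 4*log(x - 3) + 5*log(x - 2) - 2*log(x + 1) - 3*log(x + 5).


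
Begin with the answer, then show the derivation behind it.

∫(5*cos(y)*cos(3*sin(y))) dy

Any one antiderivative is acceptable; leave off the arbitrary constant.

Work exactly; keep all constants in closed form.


The answer is 5*sin(3*sin(y))/3.
Step 1. Substitute u = sin(y), turning ∫(5*cos(y)*cos(3*sin(y))) dy into ∫(5*cos(3*u)) du: now ∫(5*cos(3*u)) du.
Step 2. Evaluate the standard form: now 5*sin(3*u)/3.
Step 3. Substitute back u = sin(y): now 5*sin(3*sin(y))/3.
Answer: 5*sin(3*sin(y))/3.


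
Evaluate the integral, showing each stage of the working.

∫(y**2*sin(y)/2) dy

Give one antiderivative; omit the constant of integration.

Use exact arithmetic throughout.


Step 1. Integrate ∫(y**2*sin(y)/2) dy by parts with u = y**2, dv = (sin(y)/2) dy, so v = -cos(y)/2: now -y**2*cos(y)/2 + ∫(y*cos(y)) dy.
Step 2. Integrate ∫(y*cos(y)) dy by parts with u = y, dv = (cos(y)) dy, so v = sin(y): now -y**2*cos(y)/2 + y*sin(y) + ∫(-sin(y)) dy.
Step 3. Evaluate the standard form: now -y**2*cos(y)/2 + y*sin(y) + cos(y).
Answer: -y**2*cos(y)/2 + y*sin(y) + cos(y).


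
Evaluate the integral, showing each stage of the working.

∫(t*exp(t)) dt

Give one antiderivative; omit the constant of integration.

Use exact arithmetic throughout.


Step 1. Integrate ∫(t*exp(t)) dt by parts with u = t, dv = (exp(t)) dt, so v = exp(t): now t*exp(t) + ∫(-exp(t)) dt.
Step 2. Evaluate the standard form: now t*exp(t) - exp(t).
Answer: t*exp(t) - exp(t).


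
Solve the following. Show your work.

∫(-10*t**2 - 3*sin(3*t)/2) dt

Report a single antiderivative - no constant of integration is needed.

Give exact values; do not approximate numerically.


Step 1. Rewrite: now ∫(-10*t**2) dt + ∫(-3*sin(3*t)/2) dt.
Step 2. Evaluate the standard form: now -10*t**3/3 + ∫(-3*sin(3*t)/2) dt.
Step 3. Evaluate the standard form: now -10*t**3/3 + cos(3*t)/2.
Answer: -10*t**3/3 + cos(3*t)/2.


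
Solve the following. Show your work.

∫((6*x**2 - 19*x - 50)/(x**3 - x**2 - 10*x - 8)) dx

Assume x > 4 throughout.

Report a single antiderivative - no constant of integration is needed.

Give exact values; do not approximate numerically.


Step 1. Decompose ∫((6*x**2 - 19*x - 50)/(x**3 - x**2 - 10*x - 8)) dx by partial fractions, (6*x**2 - 19*x - 50)/(x**3 - x**2 - 10*x - 8) = 2/(x + 2) + 5/(x + 1) - 1/(x - 4): now ∫(-1/(x - 4)) dx + ∫(5/(x + 1)) dx + ∫(2/(x + 2)) dx.
Step 2. Evaluate the standard form [assuming x > -1]: now 5*log(x + 1) + ∫(-1/(x - 4)) dx + ∫(2/(x + 2)) dx.
Step 3. Evaluate the standard form [assuming x > -2]: now 5*log(x + 1) + 2*log(x + 2) + ∫(-1/(x - 4)) dx.
Step 4. Evaluate the standard form [assuming x > 4]: now -log(x - 4) + 5*log(x + 1) + 2*log(x + 2).
Answer: -log(x - 4) + 5*log(x + 1) + 2*log(x + 2).


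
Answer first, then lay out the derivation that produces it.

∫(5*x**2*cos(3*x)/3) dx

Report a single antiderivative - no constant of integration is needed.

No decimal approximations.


The answer is 5*x**2*sin(3*x)/9 + 10*x*cos(3*x)/27 - 10*sin(3*x)/81.
Step 1. Integrate ∫(5*x**2*cos(3*x)/3) dx by parts with u = x**2, dv = (5*cos(3*x)/3) dx, so v = 5*sin(3*x)/9: now 5*x**2*sin(3*x)/9 + ∫(-10*x*sin(3*x)/9) dx.
Step 2. Integrate ∫(-10*x*sin(3*x)/9) dx by parts with u = x, dv = (-10*sin(3*x)/9) dx, so v = 10*cos(3*x)/27: now 5*x**2*sin(3*x)/9 + 10*x*cos(3*x)/27 + ∫(-10*cos(3*x)/27) dx.
Step 3. Evaluate the standard form: now 5*x**2*sin(3*x)/9 + 10*x*cos(3*x)/27 - 10*sin(3*x)/81.
Answer: 5*x**2*sin(3*x)/9 + 10*x*cos(3*x)/27 - 10*sin(3*x)/81.


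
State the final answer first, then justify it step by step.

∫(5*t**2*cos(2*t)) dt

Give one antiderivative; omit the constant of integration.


The answer is 5*t**2*sin(2*t)/2 + 5*t*cos(2*t)/2 - 5*sin(2*t)/4.
Step 1. Integrate ∫(5*t**2*cos(2*t)) dt by parts with u = t**2, dv = (5*cos(2*t)) dt, so v = 5*sin(2*t)/2: now 5*t**2*sin(2*t)/2 + ∫(-5*t*sin(2*t)) dt.
Step 2. Integrate ∫(-5*t*sin(2*t)) dt by parts with u = t, dv = (-5*sin(2*t)) dt, so v = 5*cos(2*t)/2: now 5*t**2*sin(2*t)/2 + 5*t*cos(2*t)/2 + ∫(-5*cos(2*t)/2) dt.
Step 3. Evaluate the standard form: now 5*t**2*sin(2*t)/2 + 5*t*cos(2*t)/2 - 5*sin(2*t)/4.
Answer: 5*t**2*sin(2*t)/2 + 5*t*cos(2*t)/2 - 5*sin(2*t)/4.


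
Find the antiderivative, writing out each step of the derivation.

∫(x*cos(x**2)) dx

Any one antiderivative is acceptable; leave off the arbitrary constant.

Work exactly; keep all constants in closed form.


Step 1. Substitute u = x**2, turning ∫(x*cos(x**2)) dx into ∫(cos(u)/2) du: now ∫(cos(u)/2) du.
Step 2. Evaluate the standard form: now sin(u)/2.
Step 3. Substitute back u = x**2: now sin(x**2)/2.
Answer: sin(x**2)/2.


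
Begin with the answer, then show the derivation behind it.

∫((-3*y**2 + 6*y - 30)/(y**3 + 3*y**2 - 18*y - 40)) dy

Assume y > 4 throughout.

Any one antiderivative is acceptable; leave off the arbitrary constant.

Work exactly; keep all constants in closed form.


The answer is -log(y - 4) + 3*log(y + 2) - 5*log(y + 5).
Step 1. Decompose ∫((-3*y**2 + 6*y - 30)/(y**3 + 3*y**2 - 18*y - 40)) dy by partial fractions, (-3*y**2 + 6*y - 30)/(y**3 + 3*y**2 - 18*y - 40) = -5/(y + 5) + 3/(y + 2) - 1/(y - 4): now ∫(-1/(y - 4)) dy + ∫(3/(y + 2)) dy + ∫(-5/(y + 5)) dy.
Step 2. Evaluate the standard form [assuming y > -5]: now -5*log(y + 5) + ∫(-1/(y - 4)) dy + ∫(3/(y + 2)) dy.
Step 3. Evaluate the standard form [assuming y > -2]: now 3*log(y + 2) - 5*log(y + 5) + ∫(-1/(y - 4)) dy.
Step 4. Evaluate the standard form [assuming y > 4]: now -log(y - 4) + 3*log(y + 2) - 5*log(y + 5).
Answer: -log(y - 4) + 3*log(y + 2) - 5*log(y + 5).


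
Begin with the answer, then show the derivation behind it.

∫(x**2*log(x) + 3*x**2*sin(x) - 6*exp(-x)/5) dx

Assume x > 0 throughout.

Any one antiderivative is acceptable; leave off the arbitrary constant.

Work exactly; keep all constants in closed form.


The answer is x**3*log(x)/3 - x**3/9 - 3*x**2*cos(x) + 6*x*sin(x) + 6*cos(x) + 6*exp(-x)/5.
Step 1. Rewrite: now ∫(x**2*log(x)) dx + ∫(3*x**2*sin(x)) dx + ∫(-6*exp(-x)/5) dx.
Step 2. Integrate ∫(3*x**2*sin(x)) dx by parts with u = x**2, dv = (3*sin(x)) dx, so v = -3*cos(x): now -3*x**2*cos(x) + ∫(6*x*cos(x)) dx + ∫(x**2*log(x)) dx + ∫(-6*exp(-x)/5) dx.
Step 3. Integrate ∫(6*x*cos(x)) dx by parts with u = x, dv = (6*cos(x)) dx, so v = 6*sin(x): now -3*x**2*cos(x) + 6*x*sin(x) + ∫(x**2*log(x)) dx + ∫(-6*exp(-x)/5) dx + ∫(-6*sin(x)) dx.
Step 4. Evaluate the standard form: now -3*x**2*cos(x) + 6*x*sin(x) + 6*cos(x) + ∫(x**2*log(x)) dx + ∫(-6*exp(-x)/5) dx.
Step 5. Integrate ∫(x**2*log(x)) dx by parts with u = log(x), dv = (x**2) dx, so v = x**3/3 [assuming x > 0]: now x**3*log(x)/3 - 3*x**2*cos(x) + 6*x*sin(x) + 6*cos(x) + ∫(-x**2/3) dx + ∫(-6*exp(-x)/5) dx.
Step 6. Evaluate the standard form: now x**3*log(x)/3 - x**3/9 - 3*x**2*cos(x) + 6*x*sin(x) + 6*cos(x) + ∫(-6*exp(-x)/5) dx.
Step 7. Evaluate the standard form: now x**3*log(x)/3 - x**3/9 - 3*x**2*cos(x) + 6*x*sin(x) + 6*cos(x) + 6*exp(-x)/5.
Answer: x**3*log(x)/3 - x**3/9 - 3*x**2*cos(x) + 6*x*sin(x) + 6*cos(x) + 6*exp(-x)/5.


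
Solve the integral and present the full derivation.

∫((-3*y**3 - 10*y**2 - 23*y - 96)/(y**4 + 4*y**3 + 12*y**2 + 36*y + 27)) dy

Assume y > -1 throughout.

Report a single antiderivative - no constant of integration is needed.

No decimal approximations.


Step 1. Decompose ∫((-3*y**3 - 10*y**2 - 23*y - 96)/(y**4 + 4*y**3 + 12*y**2 + 36*y + 27)) dy by partial fractions, (-3*y**3 - 10*y**2 - 23*y - 96)/(y**4 + 4*y**3 + 12*y**2 + 36*y + 27) = 1/(y**2 + 9) + 1/(y + 3) - 4/(y + 1): now ∫(-4/(y + 1)) dy + ∫(1/(y + 3)) dy + ∫(1/(y**2 + 9)) dy.
Step 2. Evaluate the standard form [assuming y > -1]: now -4*log(y + 1) + ∫(1/(y + 3)) dy + ∫(1/(y**2 + 9)) dy.
Step 3. Evaluate the standard form [assuming y > -3]: now -4*log(y + 1) + log(y + 3) + ∫(1/(y**2 + 9)) dy.
Step 4. Evaluate the standard form: now -4*log(y + 1) + log(y + 3) + atan(y/3)/3.
Answer: -4*log(y + 1) + log(y + 3) + atan(y/3)/3.


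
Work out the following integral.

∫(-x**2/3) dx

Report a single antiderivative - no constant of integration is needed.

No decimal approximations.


Answer: -x**3/9.


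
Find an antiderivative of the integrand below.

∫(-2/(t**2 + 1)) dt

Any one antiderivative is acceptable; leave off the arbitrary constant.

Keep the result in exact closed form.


Answer: -2*atan(t).


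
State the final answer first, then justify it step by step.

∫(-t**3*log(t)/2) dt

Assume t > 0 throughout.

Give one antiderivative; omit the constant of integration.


The answer is -t**4*log(t)/8 + t**4/32.
Step 1. Integrate ∫(-t**3*log(t)/2) dt by parts with u = log(t), dv = (-t**3/2) dt, so v = -t**4/8 [assuming t > 0]: now -t**4*log(t)/8 + ∫(t**3/8) dt.
Step 2. Evaluate the standard form: now -t**4*log(t)/8 + t**4/32.
Answer: -t**4*log(t)/8 + t**4/32.


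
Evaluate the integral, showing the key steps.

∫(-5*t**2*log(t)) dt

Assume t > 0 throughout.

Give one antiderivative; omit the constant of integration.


Step 1. Integrate ∫(-5*t**2*log(t)) dt by parts with u = log(t), dv = (-5*t**2) dt, so v = -5*t**3/3 [assuming t > 0]: now -5*t**3*log(t)/3 + ∫(5*t**2/3) dt.
Step 2. Evaluate the standard form: now -5*t**3*log(t)/3 + 5*t**3/9.
Answer: -5*t**3*log(t)/3 + 5*t**3/9.


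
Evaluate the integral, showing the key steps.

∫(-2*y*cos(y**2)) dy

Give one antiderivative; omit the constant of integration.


Step 1. Substitute u = y**2, turning ∫(-2*y*cos(y**2)) dy into ∫(-cos(u)) du: now ∫(-cos(u)) du.
Step 2. Evaluate the standard form: now -sin(u).
Step 3. Substitute back u = y**2: now -sin(y**2).
Answer: -sin(y**2).


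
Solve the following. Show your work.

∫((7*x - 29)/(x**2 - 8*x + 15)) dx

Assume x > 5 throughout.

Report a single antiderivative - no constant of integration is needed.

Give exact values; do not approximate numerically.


Step 1. Decompose ∫((7*x - 29)/(x**2 - 8*x + 15)) dx by partial fractions, (7*x - 29)/(x**2 - 8*x + 15) = 4/(x - 3) + 3/(x - 5): now ∫(3/(x - 5)) dx + ∫(4/(x - 3)) dx.
Step 2. Evaluate the standard form [assuming x > 5]: now 3*log(x - 5) + ∫(4/(x - 3)) dx.
Step 3. Evaluate the standard form [assuming x > 3]: now 3*log(x - 5) + 4*log(x - 3).
Answer: 3*log(x - 5) + 4*log(x - 3).


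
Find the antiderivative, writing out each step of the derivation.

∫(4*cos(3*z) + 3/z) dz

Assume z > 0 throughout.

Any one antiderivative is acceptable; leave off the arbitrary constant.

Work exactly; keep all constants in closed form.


Step 1. Rewrite: now ∫(3/z) dz + ∫(4*cos(3*z)) dz.
Step 2. Evaluate the standard form [assuming z > 0]: now 3*log(z) + ∫(4*cos(3*z)) dz.
Step 3. Evaluate the standard form: now 3*log(z) + 4*sin(3*z)/3.
Answer: 3*log(z) + 4*sin(3*z)/3.


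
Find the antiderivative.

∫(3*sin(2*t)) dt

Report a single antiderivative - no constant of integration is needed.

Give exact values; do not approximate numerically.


Answer: -3*cos(2*t)/2.


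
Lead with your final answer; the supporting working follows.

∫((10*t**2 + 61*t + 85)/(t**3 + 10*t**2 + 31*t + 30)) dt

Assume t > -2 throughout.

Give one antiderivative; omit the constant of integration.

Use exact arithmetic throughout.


The answer is log(t + 2) + 4*log(t + 3) + 5*log(t + 5).
Step 1. Decompose ∫((10*t**2 + 61*t + 85)/(t**3 + 10*t**2 + 31*t + 30)) dt by partial fractions, (10*t**2 + 61*t + 85)/(t**3 + 10*t**2 + 31*t + 30) = 5/(t + 5) + 4/(t + 3) + 1/(t + 2): now ∫(1/(t + 2)) dt + ∫(4/(t + 3)) dt + ∫(5/(t + 5)) dt.
Step 2. Evaluate the standard form [assuming t > -2]: now log(t + 2) + ∫(4/(t + 3)) dt + ∫(5/(t + 5)) dt.
Step 3. Evaluate the standard form [assuming t > -5]: now log(t + 2) + 5*log(t + 5) + ∫(4/(t + 3)) dt.
Step 4. Evaluate the standard form [assuming t > -3]: now log(t + 2) + 4*log(t + 3) + 5*log(t + 5).
Answer: log(t + 2) + 4*log(t + 3) + 5*log(t + 5).


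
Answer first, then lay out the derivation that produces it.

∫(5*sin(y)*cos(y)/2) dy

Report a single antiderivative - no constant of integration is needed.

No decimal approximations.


The answer is 5*sin(y)**2/4.
Step 1. Substitute u = sin(y), turning ∫(5*sin(y)*cos(y)/2) dy into ∫(5*u/2) du: now ∫(5*u/2) du.
Step 2. Evaluate the standard form: now 5*u**2/4.
Step 3. Substitute back u = sin(y): now 5*sin(y)**2/4.
Answer: 5*sin(y)**2/4.


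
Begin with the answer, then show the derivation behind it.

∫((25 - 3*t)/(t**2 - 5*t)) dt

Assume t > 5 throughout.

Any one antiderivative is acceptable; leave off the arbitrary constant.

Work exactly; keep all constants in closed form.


The answer is -5*log(t) + 2*log(t - 5).
Step 1. Decompose ∫((25 - 3*t)/(t**2 - 5*t)) dt by partial fractions, (25 - 3*t)/(t**2 - 5*t) = 2/(t - 5) - 5/t: now ∫(-5/t) dt + ∫(2/(t - 5)) dt.
Step 2. Evaluate the standard form [assuming t > 5]: now 2*log(t - 5) + ∫(-5/t) dt.
Step 3. Evaluate the standard form [assuming t > 0]: now -5*log(t) + 2*log(t - 5).
Answer: -5*log(t) + 2*log(t - 5).


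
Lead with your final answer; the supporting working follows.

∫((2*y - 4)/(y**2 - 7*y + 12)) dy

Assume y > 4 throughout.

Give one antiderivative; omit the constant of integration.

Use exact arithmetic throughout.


The answer is 4*log(y - 4) - 2*log(y - 3).
Step 1. Decompose ∫((2*y - 4)/(y**2 - 7*y + 12)) dy by partial fractions, (2*y - 4)/(y**2 - 7*y + 12) = -2/(y - 3) + 4/(y - 4): now ∫(4/(y - 4)) dy + ∫(-2/(y - 3)) dy.
Step 2. Evaluate the standard form [assuming y > 4]: now 4*log(y - 4) + ∫(-2/(y - 3)) dy.
Step 3. Evaluate the standard form [assuming y > 3]: now 4*log(y - 4) - 2*log(y - 3).
Answer: 4*log(y - 4) - 2*log(y - 3).


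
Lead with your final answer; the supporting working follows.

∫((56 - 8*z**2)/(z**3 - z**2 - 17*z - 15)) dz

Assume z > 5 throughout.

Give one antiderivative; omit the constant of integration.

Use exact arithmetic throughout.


The answer is -3*log(z - 5) - 4*log(z + 1) - log(z + 3).
Step 1. Decompose ∫((56 - 8*z**2)/(z**3 - z**2 - 17*z - 15)) dz by partial fractions, (56 - 8*z**2)/(z**3 - z**2 - 17*z - 15) = -1/(z + 3) - 4/(z + 1) - 3/(z - 5): now ∫(-3/(z - 5)) dz + ∫(-4/(z + 1)) dz + ∫(-1/(z + 3)) dz.
Step 2. Evaluate the standard form [assuming z > 5]: now -3*log(z - 5) + ∫(-4/(z + 1)) dz + ∫(-1/(z + 3)) dz.
Step 3. Evaluate the standard form [assuming z > -1]: now -3*log(z - 5) - 4*log(z + 1) + ∫(-1/(z + 3)) dz.
Step 4. Evaluate the standard form [assuming z > -3]: now -3*log(z - 5) - 4*log(z + 1) - log(z + 3).
Answer: -3*log(z - 5) - 4*log(z + 1) - log(z + 3).


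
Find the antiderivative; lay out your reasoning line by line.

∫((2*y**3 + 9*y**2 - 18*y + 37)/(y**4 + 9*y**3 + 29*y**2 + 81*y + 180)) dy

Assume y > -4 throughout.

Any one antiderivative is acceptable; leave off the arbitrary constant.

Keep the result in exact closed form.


Step 1. Decompose ∫((2*y**3 + 9*y**2 - 18*y + 37)/(y**4 + 9*y**3 + 29*y**2 + 81*y + 180)) dy by partial fractions, (2*y**3 + 9*y**2 - 18*y + 37)/(y**4 + 9*y**3 + 29*y**2 + 81*y + 180) = -4/(y**2 + 9) - 3/(y + 5) + 5/(y + 4): now ∫(5/(y + 4)) dy + ∫(-3/(y + 5)) dy + ∫(-4/(y**2 + 9)) dy.
Step 2. Evaluate the standard form [assuming y > -4]: now 5*log(y + 4) + ∫(-3/(y + 5)) dy + ∫(-4/(y**2 + 9)) dy.
Step 3. Evaluate the standard form [assuming y > -5]: now 5*log(y + 4) - 3*log(y + 5) + ∫(-4/(y**2 + 9)) dy.
Step 4. Evaluate the standard form: now 5*log(y + 4) - 3*log(y + 5) - 4*atan(y/3)/3.
Answer: 5*log(y + 4) - 3*log(y + 5) - 4*atan(y/3)/3.


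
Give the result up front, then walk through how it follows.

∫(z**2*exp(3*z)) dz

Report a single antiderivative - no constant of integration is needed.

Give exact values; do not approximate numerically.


The answer is z**2*exp(3*z)/3 - 2*z*exp(3*z)/9 + 2*exp(3*z)/27.
Step 1. Integrate ∫(z**2*exp(3*z)) dz by parts with u = z**2, dv = (exp(3*z)) dz, so v = exp(3*z)/3: now z**2*exp(3*z)/3 + ∫(-2*z*exp(3*z)/3) dz.
Step 2. Integrate ∫(-2*z*exp(3*z)/3) dz by parts with u = z, dv = (-2*exp(3*z)/3) dz, so v = -2*exp(3*z)/9: now z**2*exp(3*z)/3 - 2*z*exp(3*z)/9 + ∫(2*exp(3*z)/9) dz.
Step 3. Evaluate the standard form: now z**2*exp(3*z)/3 - 2*z*exp(3*z)/9 + 2*exp(3*z)/27.
Answer: z**2*exp(3*z)/3 - 2*z*exp(3*z)/9 + 2*exp(3*z)/27.


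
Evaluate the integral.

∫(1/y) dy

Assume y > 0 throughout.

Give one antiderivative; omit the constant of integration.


Answer: log(y).


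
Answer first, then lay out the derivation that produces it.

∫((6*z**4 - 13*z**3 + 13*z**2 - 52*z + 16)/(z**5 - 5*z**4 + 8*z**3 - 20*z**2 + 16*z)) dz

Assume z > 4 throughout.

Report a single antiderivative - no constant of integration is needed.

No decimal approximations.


The answer is log(z) + 3*log(z - 4) + 2*log(z - 1) + 3*atan(z/2)/2.
Step 1. Decompose ∫((6*z**4 - 13*z**3 + 13*z**2 - 52*z + 16)/(z**5 - 5*z**4 + 8*z**3 - 20*z**2 + 16*z)) dz by partial fractions, (6*z**4 - 13*z**3 + 13*z**2 - 52*z + 16)/(z**5 - 5*z**4 + 8*z**3 - 20*z**2 + 16*z) = 3/(z**2 + 4) + 2/(z - 1) + 3/(z - 4) + 1/z: now ∫(1/z) dz + ∫(3/(z - 4)) dz + ∫(2/(z - 1)) dz + ∫(3/(z**2 + 4)) dz.
Step 2. Evaluate the standard form [assuming z > 0]: now log(z) + ∫(3/(z - 4)) dz + ∫(2/(z - 1)) dz + ∫(3/(z**2 + 4)) dz.
Step 3. Evaluate the standard form [assuming z > 1]: now log(z) + 2*log(z - 1) + ∫(3/(z - 4)) dz + ∫(3/(z**2 + 4)) dz.
Step 4. Evaluate the standard form [assuming z > 4]: now log(z) + 3*log(z - 4) + 2*log(z - 1) + ∫(3/(z**2 + 4)) dz.
Step 5. Evaluate the standard form: now log(z) + 3*log(z - 4) + 2*log(z - 1) + 3*atan(z/2)/2.
Answer: log(z) + 3*log(z - 4) + 2*log(z - 1) + 3*atan(z/2)/2.


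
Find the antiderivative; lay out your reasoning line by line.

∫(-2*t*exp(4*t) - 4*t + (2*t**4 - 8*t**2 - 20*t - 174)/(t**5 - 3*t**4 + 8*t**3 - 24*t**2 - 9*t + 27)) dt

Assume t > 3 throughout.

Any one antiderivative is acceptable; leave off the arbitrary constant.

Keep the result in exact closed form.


Step 1. Rewrite: now ∫(-4*t) dt + ∫(-2*t*exp(4*t)) dt + ∫((2*t**4 - 8*t**2 - 20*t - 174)/(t**5 - 3*t**4 + 8*t**3 - 24*t**2 - 9*t + 27)) dt.
Step 2. Integrate ∫(-2*t*exp(4*t)) dt by parts with u = t, dv = (-2*exp(4*t)) dt, so v = -exp(4*t)/2: now -t*exp(4*t)/2 + ∫(-4*t) dt + ∫((2*t**4 - 8*t**2 - 20*t - 174)/(t**5 - 3*t**4 + 8*t**3 - 24*t**2 - 9*t + 27)) dt + ∫(exp(4*t)/2) dt.
Step 3. Evaluate the standard form: now -t*exp(4*t)/2 + exp(4*t)/8 + ∫(-4*t) dt + ∫((2*t**4 - 8*t**2 - 20*t - 174)/(t**5 - 3*t**4 + 8*t**3 - 24*t**2 - 9*t + 27)) dt.
Step 4. Decompose ∫((2*t**4 - 8*t**2 - 20*t - 174)/(t**5 - 3*t**4 + 8*t**3 - 24*t**2 - 9*t + 27)) dt by partial fractions, (2*t**4 - 8*t**2 - 20*t - 174)/(t**5 - 3*t**4 + 8*t**3 - 24*t**2 - 9*t + 27) = 2/(t**2 + 9) - 2/(t + 1) + 5/(t - 1) - 1/(t - 3): now -t*exp(4*t)/2 + exp(4*t)/8 + ∫(-4*t) dt + ∫(-1/(t - 3)) dt + ∫(5/(t - 1)) dt + ∫(-2/(t + 1)) dt + ∫(2/(t**2 + 9)) dt.
Step 5. Evaluate the standard form [assuming t > 1]: now -t*exp(4*t)/2 + exp(4*t)/8 + 5*log(t - 1) + ∫(-4*t) dt + ∫(-1/(t - 3)) dt + ∫(-2/(t + 1)) dt + ∫(2/(t**2 + 9)) dt.
Step 6. Evaluate the standard form [assuming t > -1]: now -t*exp(4*t)/2 + exp(4*t)/8 + 5*log(t - 1) - 2*log(t + 1) + ∫(-4*t) dt + ∫(-1/(t - 3)) dt + ∫(2/(t**2 + 9)) dt.
Step 7. Evaluate the standard form [assuming t > 3]: now -t*exp(4*t)/2 + exp(4*t)/8 - log(t - 3) + 5*log(t - 1) - 2*log(t + 1) + ∫(-4*t) dt + ∫(2/(t**2 + 9)) dt.
Step 8. Evaluate the standard form: now -t*exp(4*t)/2 + exp(4*t)/8 - log(t - 3) + 5*log(t - 1) - 2*log(t + 1) + 2*atan(t/3)/3 + ∫(-4*t) dt.
Step 9. Evaluate the standard form: now -2*t**2 - t*exp(4*t)/2 + exp(4*t)/8 - log(t - 3) + 5*log(t - 1) - 2*log(t + 1) + 2*atan(t/3)/3.
Answer: -2*t**2 - t*exp(4*t)/2 + exp(4*t)/8 - log(t - 3) + 5*log(t - 1) - 2*log(t + 1) + 2*atan(t/3)/3.


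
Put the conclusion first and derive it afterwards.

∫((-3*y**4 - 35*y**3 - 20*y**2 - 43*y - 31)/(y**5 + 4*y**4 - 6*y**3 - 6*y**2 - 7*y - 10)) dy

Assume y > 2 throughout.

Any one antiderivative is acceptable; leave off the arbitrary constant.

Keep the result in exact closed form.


The answer is -5*log(y - 2) - log(y + 1) + 3*log(y + 5) + atan(y).
Step 1. Decompose ∫((-3*y**4 - 35*y**3 - 20*y**2 - 43*y - 31)/(y**5 + 4*y**4 - 6*y**3 - 6*y**2 - 7*y - 10)) dy by partial fractions, (-3*y**4 - 35*y**3 - 20*y**2 - 43*y - 31)/(y**5 + 4*y**4 - 6*y**3 - 6*y**2 - 7*y - 10) = 1/(y**2 + 1) + 3/(y + 5) - 1/(y + 1) - 5/(y - 2): now ∫(-5/(y - 2)) dy + ∫(-1/(y + 1)) dy + ∫(3/(y + 5)) dy + ∫(1/(y**2 + 1)) dy.
Step 2. Evaluate the standard form [assuming y > -5]: now 3*log(y + 5) + ∫(-5/(y - 2)) dy + ∫(-1/(y + 1)) dy + ∫(1/(y**2 + 1)) dy.
Step 3. Evaluate the standard form [assuming y > 2]: now -5*log(y - 2) + 3*log(y + 5) + ∫(-1/(y + 1)) dy + ∫(1/(y**2 + 1)) dy.
Step 4. Evaluate the standard form [assuming y > -1]: now -5*log(y - 2) - log(y + 1) + 3*log(y + 5) + ∫(1/(y**2 + 1)) dy.
Step 5. Evaluate the standard form: now -5*log(y - 2) - log(y + 1) + 3*log(y + 5) + atan(y).
Answer: -5*log(y - 2) - log(y + 1) + 3*log(y + 5) + atan(y).


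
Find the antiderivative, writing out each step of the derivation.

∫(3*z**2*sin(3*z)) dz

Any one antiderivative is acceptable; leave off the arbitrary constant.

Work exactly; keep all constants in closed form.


Step 1. Integrate ∫(3*z**2*sin(3*z)) dz by parts with u = z**2, dv = (3*sin(3*z)) dz, so v = -cos(3*z): now -z**2*cos(3*z) + ∫(2*z*cos(3*z)) dz.
Step 2. Integrate ∫(2*z*cos(3*z)) dz by parts with u = z, dv = (2*cos(3*z)) dz, so v = 2*sin(3*z)/3: now -z**2*cos(3*z) + 2*z*sin(3*z)/3 + ∫(-2*sin(3*z)/3) dz.
Step 3. Evaluate the standard form: now -z**2*cos(3*z) + 2*z*sin(3*z)/3 + 2*cos(3*z)/9.
Answer: -z**2*cos(3*z) + 2*z*sin(3*z)/3 + 2*cos(3*z)/9.


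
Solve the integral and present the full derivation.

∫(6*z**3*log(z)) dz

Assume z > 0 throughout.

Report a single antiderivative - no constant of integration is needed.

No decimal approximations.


Step 1. Integrate ∫(6*z**3*log(z)) dz by parts with u = log(z), dv = (6*z**3) dz, so v = 3*z**4/2 [assuming z > 0]: now 3*z**4*log(z)/2 + ∫(-3*z**3/2) dz.
Step 2. Evaluate the standard form: now 3*z**4*log(z)/2 - 3*z**4/8.
Answer: 3*z**4*log(z)/2 - 3*z**4/8.


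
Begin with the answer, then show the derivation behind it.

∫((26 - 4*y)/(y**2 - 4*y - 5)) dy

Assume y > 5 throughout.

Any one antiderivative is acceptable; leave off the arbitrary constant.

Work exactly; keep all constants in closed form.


The answer is log(y - 5) - 5*log(y + 1).
Step 1. Decompose ∫((26 - 4*y)/(y**2 - 4*y - 5)) dy by partial fractions, (26 - 4*y)/(y**2 - 4*y - 5) = -5/(y + 1) + 1/(y - 5): now ∫(1/(y - 5)) dy + ∫(-5/(y + 1)) dy.
Step 2. Evaluate the standard form [assuming y > -1]: now -5*log(y + 1) + ∫(1/(y - 5)) dy.
Step 3. Evaluate the standard form [assuming y > 5]: now log(y - 5) - 5*log(y + 1).
Answer: log(y - 5) - 5*log(y + 1).


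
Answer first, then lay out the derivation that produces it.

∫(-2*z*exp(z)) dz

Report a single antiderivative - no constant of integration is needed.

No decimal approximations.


The answer is -2*z*exp(z) + 2*exp(z).
Step 1. Integrate ∫(-2*z*exp(z)) dz by parts with u = z, dv = (-2*exp(z)) dz, so v = -2*exp(z): now -2*z*exp(z) + ∫(2*exp(z)) dz.
Step 2. Evaluate the standard form: now -2*z*exp(z) + 2*exp(z).
Answer: -2*z*exp(z) + 2*exp(z).


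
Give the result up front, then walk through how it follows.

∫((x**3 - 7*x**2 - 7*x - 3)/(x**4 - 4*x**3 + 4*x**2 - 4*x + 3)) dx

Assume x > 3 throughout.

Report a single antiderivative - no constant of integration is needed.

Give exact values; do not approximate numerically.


The answer is -3*log(x - 3) + 4*log(x - 1) + 2*atan(x).
Step 1. Decompose ∫((x**3 - 7*x**2 - 7*x - 3)/(x**4 - 4*x**3 + 4*x**2 - 4*x + 3)) dx by partial fractions, (x**3 - 7*x**2 - 7*x - 3)/(x**4 - 4*x**3 + 4*x**2 - 4*x + 3) = 2/(x**2 + 1) + 4/(x - 1) - 3/(x - 3): now ∫(-3/(x - 3)) dx + ∫(4/(x - 1)) dx + ∫(2/(x**2 + 1)) dx.
Step 2. Evaluate the standard form [assuming x > 1]: now 4*log(x - 1) + ∫(-3/(x - 3)) dx + ∫(2/(x**2 + 1)) dx.
Step 3. Evaluate the standard form [assuming x > 3]: now -3*log(x - 3) + 4*log(x - 1) + ∫(2/(x**2 + 1)) dx.
Step 4. Evaluate the standard form: now -3*log(x - 3) + 4*log(x - 1) + 2*atan(x).
Answer: -3*log(x - 3) + 4*log(x - 1) + 2*atan(x).


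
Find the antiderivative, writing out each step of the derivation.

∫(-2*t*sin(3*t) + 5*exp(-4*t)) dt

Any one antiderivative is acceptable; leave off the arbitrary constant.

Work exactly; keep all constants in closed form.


Step 1. Rewrite: now ∫(-2*t*sin(3*t)) dt + ∫(5*exp(-4*t)) dt.
Step 2. Evaluate the standard form: now ∫(-2*t*sin(3*t)) dt - 5*exp(-4*t)/4.
Step 3. Integrate ∫(-2*t*sin(3*t)) dt by parts with u = t, dv = (-2*sin(3*t)) dt, so v = 2*cos(3*t)/3: now 2*t*cos(3*t)/3 + ∫(-2*cos(3*t)/3) dt - 5*exp(-4*t)/4.
Step 4. Evaluate the standard form: now 2*t*cos(3*t)/3 - 2*sin(3*t)/9 - 5*exp(-4*t)/4.
Answer: 2*t*cos(3*t)/3 - 2*sin(3*t)/9 - 5*exp(-4*t)/4.


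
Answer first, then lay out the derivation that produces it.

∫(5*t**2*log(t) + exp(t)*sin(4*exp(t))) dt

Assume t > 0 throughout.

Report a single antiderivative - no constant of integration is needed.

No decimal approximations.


The answer is 5*t**3*log(t)/3 - 5*t**3/9 - cos(4*exp(t))/4.
Step 1. Rewrite: now ∫(5*t**2*log(t)) dt + ∫(exp(t)*sin(4*exp(t))) dt.
Step 2. Integrate ∫(5*t**2*log(t)) dt by parts with u = log(t), dv = (5*t**2) dt, so v = 5*t**3/3 [assuming t > 0]: now 5*t**3*log(t)/3 + ∫(-5*t**2/3) dt + ∫(exp(t)*sin(4*exp(t))) dt.
Step 3. Evaluate the standard form: now 5*t**3*log(t)/3 - 5*t**3/9 + ∫(exp(t)*sin(4*exp(t))) dt.
Step 4. Substitute u = exp(t), turning ∫(exp(t)*sin(4*exp(t))) dt into ∫(sin(4*u)) du: now 5*t**3*log(t)/3 - 5*t**3/9 + ∫(sin(4*u)) du.
Step 5. Evaluate the standard form: now 5*t**3*log(t)/3 - 5*t**3/9 - cos(4*u)/4.
Step 6. Substitute back u = exp(t): now 5*t**3*log(t)/3 - 5*t**3/9 - cos(4*exp(t))/4.
Answer: 5*t**3*log(t)/3 - 5*t**3/9 - cos(4*exp(t))/4.


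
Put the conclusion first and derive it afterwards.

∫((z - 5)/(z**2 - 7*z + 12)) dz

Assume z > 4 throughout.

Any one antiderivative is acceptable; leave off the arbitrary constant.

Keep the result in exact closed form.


The answer is -log(z - 4) + 2*log(z - 3).
Step 1. Decompose ∫((z - 5)/(z**2 - 7*z + 12)) dz by partial fractions, (z - 5)/(z**2 - 7*z + 12) = 2/(z - 3) - 1/(z - 4): now ∫(-1/(z - 4)) dz + ∫(2/(z - 3)) dz.
Step 2. Evaluate the standard form [assuming z > 4]: now -log(z - 4) + ∫(2/(z - 3)) dz.
Step 3. Evaluate the standard form [assuming z > 3]: now -log(z - 4) + 2*log(z - 3).
Answer: -log(z - 4) + 2*log(z - 3).


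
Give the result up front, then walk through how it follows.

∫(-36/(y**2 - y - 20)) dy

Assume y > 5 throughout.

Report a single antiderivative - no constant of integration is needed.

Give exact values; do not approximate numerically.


The answer is -4*log(y - 5) + 4*log(y + 4).
Step 1. Decompose ∫(-36/(y**2 - y - 20)) dy by partial fractions, -36/(y**2 - y - 20) = 4/(y + 4) - 4/(y - 5): now ∫(-4/(y - 5)) dy + ∫(4/(y + 4)) dy.
Step 2. Evaluate the standard form [assuming y > -4]: now 4*log(y + 4) + ∫(-4/(y - 5)) dy.
Step 3. Evaluate the standard form [assuming y > 5]: now -4*log(y - 5) + 4*log(y + 4).
Answer: -4*log(y - 5) + 4*log(y + 4).
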